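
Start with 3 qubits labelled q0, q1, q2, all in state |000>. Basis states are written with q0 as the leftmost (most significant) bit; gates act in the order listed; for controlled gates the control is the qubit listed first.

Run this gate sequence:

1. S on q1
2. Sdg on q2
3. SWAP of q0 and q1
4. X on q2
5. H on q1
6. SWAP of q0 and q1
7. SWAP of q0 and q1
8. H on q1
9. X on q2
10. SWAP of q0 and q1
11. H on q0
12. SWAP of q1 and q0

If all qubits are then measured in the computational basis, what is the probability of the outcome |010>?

Outcome |010> occurs with probability 1/2. Key observation: gates 3-10 undo each other exactly, leaving only the rest of the circuit to track.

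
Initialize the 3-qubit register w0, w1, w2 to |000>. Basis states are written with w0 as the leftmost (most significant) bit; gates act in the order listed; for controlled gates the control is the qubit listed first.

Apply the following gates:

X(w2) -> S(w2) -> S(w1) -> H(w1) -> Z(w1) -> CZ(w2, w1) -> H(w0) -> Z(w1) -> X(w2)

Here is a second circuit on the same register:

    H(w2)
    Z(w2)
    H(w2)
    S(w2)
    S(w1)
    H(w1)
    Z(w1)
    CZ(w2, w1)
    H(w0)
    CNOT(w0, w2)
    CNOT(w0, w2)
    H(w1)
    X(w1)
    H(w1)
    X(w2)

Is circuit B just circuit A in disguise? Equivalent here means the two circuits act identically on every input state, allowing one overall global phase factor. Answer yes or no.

Yes: on every input state the two circuits agree up to one overall phase factor.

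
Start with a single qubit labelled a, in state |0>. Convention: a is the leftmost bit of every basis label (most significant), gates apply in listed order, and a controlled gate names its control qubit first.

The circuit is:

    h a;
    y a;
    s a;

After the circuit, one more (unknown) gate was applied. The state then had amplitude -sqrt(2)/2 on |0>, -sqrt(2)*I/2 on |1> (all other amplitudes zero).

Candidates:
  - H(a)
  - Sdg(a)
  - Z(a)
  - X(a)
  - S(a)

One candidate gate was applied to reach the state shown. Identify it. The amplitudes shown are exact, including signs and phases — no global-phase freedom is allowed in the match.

It was X(a) that produced the state shown.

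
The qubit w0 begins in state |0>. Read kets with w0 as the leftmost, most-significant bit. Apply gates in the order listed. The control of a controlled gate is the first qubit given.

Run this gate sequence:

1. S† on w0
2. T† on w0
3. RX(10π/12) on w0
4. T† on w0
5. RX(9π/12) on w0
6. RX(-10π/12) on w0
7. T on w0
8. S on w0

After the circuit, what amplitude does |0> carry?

The amplitude on |0> is (-sqrt(2 - sqrt(2))/4 - sqrt(6 - 3*sqrt(2))/8 + sqrt(sqrt(2) + 2)/8 + (-sqrt(sqrt(2) + 2) - 2*sqrt(2 - sqrt(2)) + sqrt(6 - 3*sqrt(2)))*exp(I*pi/4)/8)*exp(3*I*pi/4).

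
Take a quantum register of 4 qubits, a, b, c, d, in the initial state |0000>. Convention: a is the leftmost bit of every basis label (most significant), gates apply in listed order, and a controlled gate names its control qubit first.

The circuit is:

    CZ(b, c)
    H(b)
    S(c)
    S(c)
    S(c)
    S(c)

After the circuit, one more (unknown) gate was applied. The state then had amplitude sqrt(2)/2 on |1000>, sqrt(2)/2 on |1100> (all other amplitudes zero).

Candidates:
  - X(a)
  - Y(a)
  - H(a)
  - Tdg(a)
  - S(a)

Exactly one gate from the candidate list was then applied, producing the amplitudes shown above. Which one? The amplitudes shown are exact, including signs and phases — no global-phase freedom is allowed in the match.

It was X(a) that produced the state shown.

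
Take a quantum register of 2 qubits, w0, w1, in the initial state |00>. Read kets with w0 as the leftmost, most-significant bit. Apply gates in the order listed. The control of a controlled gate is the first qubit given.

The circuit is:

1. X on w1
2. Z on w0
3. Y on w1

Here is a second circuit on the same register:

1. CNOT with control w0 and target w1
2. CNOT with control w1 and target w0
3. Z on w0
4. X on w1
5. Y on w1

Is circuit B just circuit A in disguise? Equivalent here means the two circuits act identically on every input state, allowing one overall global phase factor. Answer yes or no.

No — the two circuits implement different unitaries, even allowing a global phase.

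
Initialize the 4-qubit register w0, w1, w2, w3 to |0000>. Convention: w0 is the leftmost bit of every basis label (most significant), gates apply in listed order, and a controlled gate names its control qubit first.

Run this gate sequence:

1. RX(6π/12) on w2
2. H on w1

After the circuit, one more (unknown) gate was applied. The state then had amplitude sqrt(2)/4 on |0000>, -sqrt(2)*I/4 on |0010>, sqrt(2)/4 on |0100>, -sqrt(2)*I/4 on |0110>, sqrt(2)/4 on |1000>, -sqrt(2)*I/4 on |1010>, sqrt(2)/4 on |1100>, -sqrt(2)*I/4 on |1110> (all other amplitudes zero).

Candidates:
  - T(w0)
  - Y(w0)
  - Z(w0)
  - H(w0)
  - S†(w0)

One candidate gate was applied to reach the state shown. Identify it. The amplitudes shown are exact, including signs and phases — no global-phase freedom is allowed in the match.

The applied gate was H(w0).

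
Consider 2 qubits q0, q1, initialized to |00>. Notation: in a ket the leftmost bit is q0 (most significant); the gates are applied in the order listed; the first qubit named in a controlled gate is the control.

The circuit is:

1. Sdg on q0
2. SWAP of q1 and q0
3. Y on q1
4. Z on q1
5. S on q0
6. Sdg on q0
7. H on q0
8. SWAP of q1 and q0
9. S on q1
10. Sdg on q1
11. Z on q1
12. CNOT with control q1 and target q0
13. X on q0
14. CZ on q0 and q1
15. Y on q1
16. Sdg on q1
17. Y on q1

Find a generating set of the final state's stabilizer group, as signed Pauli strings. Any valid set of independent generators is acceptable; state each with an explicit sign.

One valid set of independent stabilizer generators is +XY, +ZZ (any independent generating set of the same group is equally correct).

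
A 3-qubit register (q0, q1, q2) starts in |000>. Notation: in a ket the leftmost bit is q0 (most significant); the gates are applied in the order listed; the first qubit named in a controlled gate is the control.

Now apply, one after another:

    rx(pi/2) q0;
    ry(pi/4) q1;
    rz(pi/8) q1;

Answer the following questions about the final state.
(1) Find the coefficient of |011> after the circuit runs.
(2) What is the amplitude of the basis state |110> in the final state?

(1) |011> carries amplitude 0 in the final state.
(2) The amplitude on |110> is -sqrt(4 - 2*sqrt(2))*exp(9*I*pi/16)/4.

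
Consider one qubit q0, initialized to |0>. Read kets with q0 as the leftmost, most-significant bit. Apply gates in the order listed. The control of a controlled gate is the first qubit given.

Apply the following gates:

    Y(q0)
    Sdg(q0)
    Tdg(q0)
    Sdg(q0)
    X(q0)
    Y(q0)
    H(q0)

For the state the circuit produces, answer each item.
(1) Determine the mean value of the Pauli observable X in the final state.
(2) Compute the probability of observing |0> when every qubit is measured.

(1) The observable X averages to -1.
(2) Outcome |0> occurs with probability 1/2.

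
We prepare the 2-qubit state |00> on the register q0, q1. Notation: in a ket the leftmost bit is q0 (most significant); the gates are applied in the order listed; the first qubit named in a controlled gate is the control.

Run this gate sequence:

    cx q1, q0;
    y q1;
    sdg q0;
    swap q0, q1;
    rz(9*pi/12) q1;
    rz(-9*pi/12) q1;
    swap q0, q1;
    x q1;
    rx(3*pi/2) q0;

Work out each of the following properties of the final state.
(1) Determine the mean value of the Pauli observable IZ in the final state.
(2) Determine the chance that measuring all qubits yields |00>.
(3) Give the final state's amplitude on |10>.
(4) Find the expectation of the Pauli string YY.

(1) In the final state, IZ has expectation 1. Key observation: steps 4-7 multiply out to the identity, so the circuit reduces to the remaining gates.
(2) Outcome |00> occurs with probability 1/2.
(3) The amplitude on |10> is sqrt(2)/2.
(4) The expectation value of YY is 0.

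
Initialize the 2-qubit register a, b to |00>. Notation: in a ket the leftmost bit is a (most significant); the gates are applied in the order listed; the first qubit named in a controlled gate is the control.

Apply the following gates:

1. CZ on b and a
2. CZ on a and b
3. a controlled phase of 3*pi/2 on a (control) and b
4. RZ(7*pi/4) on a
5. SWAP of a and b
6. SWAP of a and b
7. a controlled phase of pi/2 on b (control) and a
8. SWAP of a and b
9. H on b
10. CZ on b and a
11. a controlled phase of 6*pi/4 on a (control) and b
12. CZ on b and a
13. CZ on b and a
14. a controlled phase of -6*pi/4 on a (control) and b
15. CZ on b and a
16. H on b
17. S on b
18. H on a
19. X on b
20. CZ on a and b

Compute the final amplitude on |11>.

The final state's coefficient on |11> equals sqrt(2)*exp(I*pi/8)/2. Key observation: gates 9-16 undo each other exactly, leaving only the rest of the circuit to track.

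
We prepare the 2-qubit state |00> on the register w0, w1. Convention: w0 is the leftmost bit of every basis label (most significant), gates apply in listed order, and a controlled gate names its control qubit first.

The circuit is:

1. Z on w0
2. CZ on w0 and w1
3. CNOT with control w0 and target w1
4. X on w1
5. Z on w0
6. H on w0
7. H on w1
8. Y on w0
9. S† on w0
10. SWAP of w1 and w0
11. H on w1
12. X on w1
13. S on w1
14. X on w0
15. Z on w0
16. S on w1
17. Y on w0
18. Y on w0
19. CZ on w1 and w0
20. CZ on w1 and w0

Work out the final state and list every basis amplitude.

After the circuit, the state carries amplitude sqrt(2)*(1 + I)/4 on |00>, sqrt(2)*(1 - I)/4 on |01>, sqrt(2)*(1 + I)/4 on |10>, sqrt(2)*(1 - I)/4 on |11>.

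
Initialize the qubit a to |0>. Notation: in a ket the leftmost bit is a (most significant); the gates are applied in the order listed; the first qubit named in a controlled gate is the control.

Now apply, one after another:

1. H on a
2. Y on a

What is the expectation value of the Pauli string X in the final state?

The expectation value of X is -1.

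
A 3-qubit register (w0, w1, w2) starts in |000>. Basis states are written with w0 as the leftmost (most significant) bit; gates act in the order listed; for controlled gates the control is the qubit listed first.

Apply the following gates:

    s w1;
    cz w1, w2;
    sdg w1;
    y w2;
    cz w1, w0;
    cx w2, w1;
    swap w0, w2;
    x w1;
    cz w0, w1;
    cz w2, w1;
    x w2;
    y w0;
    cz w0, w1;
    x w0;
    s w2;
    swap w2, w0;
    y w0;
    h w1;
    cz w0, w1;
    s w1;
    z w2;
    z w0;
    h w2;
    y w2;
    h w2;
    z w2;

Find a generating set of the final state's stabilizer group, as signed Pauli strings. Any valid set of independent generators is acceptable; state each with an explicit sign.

One valid set of independent stabilizer generators is +IYI, +ZII, +IIZ (any independent generating set of the same group is equally correct).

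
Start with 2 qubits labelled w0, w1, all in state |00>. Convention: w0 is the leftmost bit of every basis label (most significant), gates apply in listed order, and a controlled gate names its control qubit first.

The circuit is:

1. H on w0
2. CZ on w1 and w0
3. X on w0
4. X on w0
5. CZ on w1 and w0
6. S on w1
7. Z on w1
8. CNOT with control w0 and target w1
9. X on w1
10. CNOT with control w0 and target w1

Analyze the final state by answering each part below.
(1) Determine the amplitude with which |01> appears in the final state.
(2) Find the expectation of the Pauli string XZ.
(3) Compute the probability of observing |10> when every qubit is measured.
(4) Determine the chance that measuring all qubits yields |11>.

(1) The amplitude on |01> is sqrt(2)/2. Key observation: the block from step 2 through step 5 cancels to the identity and can be dropped.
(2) The observable XZ averages to -1.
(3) Outcome |10> occurs with probability 0.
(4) Outcome |11> occurs with probability 1/2.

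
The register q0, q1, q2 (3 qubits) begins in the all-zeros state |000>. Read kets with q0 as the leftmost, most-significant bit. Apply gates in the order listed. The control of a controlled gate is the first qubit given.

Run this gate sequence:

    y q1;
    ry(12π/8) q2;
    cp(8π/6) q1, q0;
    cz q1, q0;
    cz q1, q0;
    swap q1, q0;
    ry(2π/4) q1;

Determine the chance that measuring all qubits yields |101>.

A full measurement returns |101> with probability 1/4.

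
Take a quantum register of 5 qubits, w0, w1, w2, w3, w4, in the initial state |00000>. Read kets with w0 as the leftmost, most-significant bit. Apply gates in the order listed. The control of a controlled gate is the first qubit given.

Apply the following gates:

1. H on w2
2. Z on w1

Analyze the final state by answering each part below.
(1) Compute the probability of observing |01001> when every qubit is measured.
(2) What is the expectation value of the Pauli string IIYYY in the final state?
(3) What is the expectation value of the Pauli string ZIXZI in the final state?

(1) The probability of measuring |01001> is 0.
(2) The observable IIYYY averages to 0.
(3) The expectation value of ZIXZI is 1.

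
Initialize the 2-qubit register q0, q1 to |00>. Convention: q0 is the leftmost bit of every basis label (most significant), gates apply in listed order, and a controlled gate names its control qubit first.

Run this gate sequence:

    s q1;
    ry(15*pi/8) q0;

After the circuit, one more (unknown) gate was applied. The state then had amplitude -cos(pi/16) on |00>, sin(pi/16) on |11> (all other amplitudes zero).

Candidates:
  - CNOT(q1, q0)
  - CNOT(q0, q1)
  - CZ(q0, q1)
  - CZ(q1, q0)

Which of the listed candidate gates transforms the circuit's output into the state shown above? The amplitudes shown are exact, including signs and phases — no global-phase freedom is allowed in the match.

The applied gate was CNOT(q0, q1).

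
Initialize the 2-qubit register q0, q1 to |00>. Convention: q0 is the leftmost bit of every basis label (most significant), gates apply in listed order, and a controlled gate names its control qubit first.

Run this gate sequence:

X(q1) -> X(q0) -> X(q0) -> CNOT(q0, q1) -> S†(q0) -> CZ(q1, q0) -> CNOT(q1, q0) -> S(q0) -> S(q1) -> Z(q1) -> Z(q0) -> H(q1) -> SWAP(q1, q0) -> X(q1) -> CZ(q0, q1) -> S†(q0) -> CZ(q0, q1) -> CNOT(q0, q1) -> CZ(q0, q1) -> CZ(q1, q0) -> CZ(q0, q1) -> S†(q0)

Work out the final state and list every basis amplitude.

After the circuit, the state carries amplitude -sqrt(2)/2 on |00>, 0 on |01>, 0 on |10>, sqrt(2)/2 on |11>.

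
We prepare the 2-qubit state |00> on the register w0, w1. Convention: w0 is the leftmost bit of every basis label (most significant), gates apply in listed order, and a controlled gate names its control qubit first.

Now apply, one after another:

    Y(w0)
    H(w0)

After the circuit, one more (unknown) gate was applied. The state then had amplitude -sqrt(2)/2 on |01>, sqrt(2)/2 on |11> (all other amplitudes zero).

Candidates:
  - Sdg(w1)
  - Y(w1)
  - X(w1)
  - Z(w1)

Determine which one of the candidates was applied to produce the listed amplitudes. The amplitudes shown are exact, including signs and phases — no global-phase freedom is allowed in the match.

The unique candidate consistent with the amplitudes is Y(w1).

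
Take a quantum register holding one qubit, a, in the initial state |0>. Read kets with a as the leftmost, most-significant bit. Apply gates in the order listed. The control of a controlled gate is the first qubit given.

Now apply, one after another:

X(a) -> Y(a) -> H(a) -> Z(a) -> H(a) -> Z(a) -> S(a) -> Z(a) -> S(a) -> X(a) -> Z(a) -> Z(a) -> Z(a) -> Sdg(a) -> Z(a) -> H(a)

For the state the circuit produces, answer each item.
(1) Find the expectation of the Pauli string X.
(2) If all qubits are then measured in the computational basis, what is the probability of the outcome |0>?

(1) The expectation value of X is 1.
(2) A full measurement returns |0> with probability 1/2.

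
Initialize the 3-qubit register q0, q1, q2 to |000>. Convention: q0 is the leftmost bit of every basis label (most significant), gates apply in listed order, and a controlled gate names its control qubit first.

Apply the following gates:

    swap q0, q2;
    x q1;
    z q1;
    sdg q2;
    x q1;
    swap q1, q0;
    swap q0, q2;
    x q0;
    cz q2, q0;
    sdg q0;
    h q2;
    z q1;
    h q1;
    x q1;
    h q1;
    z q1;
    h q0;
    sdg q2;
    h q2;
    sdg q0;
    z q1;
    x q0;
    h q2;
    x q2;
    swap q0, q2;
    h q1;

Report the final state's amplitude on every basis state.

The final amplitudes are sqrt(2)*I/4 on |000>, sqrt(2)/4 on |001>, sqrt(2)*I/4 on |010>, sqrt(2)/4 on |011>, -sqrt(2)/4 on |100>, sqrt(2)*I/4 on |101>, -sqrt(2)/4 on |110>, sqrt(2)*I/4 on |111>. Key observation: steps 13-16 multiply out to the identity, so the circuit reduces to the remaining gates.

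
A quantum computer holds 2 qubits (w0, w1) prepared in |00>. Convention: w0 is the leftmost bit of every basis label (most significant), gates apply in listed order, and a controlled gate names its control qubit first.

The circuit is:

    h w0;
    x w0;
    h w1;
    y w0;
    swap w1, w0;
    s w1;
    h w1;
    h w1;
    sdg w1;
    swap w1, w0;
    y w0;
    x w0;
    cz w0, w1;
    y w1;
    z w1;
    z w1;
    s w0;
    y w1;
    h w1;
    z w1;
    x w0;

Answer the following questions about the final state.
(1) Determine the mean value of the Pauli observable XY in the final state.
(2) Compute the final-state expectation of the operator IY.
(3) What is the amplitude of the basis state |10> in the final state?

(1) The observable XY averages to -1. Key observation: steps 4-11 multiply out to the identity, so the circuit reduces to the remaining gates.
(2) In the final state, IY has expectation 0.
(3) The final state's coefficient on |10> equals sqrt(2)/2.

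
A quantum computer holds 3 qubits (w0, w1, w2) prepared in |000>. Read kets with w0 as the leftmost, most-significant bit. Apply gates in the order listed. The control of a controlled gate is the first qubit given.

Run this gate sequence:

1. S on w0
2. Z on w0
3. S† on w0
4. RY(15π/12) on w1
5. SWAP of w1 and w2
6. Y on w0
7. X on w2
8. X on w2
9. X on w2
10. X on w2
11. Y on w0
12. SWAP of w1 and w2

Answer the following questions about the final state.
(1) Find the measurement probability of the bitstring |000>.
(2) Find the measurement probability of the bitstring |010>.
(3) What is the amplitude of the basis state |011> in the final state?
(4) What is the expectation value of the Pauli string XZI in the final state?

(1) A full measurement returns |000> with probability 1/2 - sqrt(2)/4.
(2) The probability of measuring |010> is sqrt(2)/4 + 1/2.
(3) The amplitude on |011> is 0.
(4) The expectation value of XZI is 0.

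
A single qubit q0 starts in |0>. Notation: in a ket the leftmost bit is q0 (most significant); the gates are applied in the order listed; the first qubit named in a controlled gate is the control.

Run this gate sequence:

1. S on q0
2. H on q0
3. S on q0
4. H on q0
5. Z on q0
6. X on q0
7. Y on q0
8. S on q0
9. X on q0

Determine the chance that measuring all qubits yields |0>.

The probability of measuring |0> is 1/2.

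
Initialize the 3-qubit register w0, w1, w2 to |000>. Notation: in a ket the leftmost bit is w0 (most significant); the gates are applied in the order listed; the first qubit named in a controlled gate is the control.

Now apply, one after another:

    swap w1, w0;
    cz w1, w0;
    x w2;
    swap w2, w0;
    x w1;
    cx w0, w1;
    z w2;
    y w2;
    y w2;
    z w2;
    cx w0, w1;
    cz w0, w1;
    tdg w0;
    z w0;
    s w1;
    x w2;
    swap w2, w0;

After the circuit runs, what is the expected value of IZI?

In the final state, IZI has expectation -1. Key observation: steps 6-11 multiply out to the identity, so the circuit reduces to the remaining gates.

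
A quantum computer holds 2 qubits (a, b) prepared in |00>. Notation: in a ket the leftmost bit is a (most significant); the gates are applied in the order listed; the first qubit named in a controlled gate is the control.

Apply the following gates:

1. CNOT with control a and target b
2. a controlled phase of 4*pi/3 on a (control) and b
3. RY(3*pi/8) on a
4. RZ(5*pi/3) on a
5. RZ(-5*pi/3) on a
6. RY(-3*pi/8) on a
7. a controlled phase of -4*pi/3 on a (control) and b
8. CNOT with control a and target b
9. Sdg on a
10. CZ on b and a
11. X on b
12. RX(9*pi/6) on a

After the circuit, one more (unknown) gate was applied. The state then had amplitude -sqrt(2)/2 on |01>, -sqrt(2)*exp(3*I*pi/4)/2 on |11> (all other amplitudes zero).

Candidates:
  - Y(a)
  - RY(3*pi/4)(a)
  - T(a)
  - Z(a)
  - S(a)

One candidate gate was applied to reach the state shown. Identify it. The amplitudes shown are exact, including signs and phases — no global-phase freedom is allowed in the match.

It was T(a) that produced the state shown. Key observation: steps 1-8 multiply out to the identity, so the circuit reduces to the remaining gates.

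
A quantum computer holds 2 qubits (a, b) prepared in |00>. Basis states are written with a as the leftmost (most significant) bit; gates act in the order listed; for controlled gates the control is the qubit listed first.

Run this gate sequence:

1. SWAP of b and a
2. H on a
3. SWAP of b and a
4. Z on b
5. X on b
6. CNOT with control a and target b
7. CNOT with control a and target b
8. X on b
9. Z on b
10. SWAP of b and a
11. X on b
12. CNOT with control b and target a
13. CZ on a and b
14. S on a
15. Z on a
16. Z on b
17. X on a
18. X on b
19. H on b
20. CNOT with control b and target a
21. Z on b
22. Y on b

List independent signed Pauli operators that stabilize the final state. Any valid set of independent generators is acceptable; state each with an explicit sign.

One valid set of independent stabilizer generators is +YZ, +ZY (any independent generating set of the same group is equally correct). Key observation: steps 3-10 multiply out to the identity, so the circuit reduces to the remaining gates.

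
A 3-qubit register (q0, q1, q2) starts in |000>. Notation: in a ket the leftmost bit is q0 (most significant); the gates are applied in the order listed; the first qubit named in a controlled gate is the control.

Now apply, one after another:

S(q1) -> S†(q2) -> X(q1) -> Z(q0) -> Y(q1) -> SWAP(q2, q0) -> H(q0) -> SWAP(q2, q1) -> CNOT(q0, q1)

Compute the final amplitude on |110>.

|110> carries amplitude -sqrt(2)*I/2 in the final state.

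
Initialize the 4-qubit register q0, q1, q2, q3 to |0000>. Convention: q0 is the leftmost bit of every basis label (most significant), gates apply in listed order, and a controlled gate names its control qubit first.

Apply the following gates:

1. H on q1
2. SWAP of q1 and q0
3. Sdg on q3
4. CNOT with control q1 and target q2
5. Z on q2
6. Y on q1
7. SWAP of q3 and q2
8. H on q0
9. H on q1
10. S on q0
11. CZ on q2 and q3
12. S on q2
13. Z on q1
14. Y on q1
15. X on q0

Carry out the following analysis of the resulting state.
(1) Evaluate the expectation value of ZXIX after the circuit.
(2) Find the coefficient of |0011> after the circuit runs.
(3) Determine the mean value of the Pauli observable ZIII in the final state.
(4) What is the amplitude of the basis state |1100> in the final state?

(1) In the final state, ZXIX has expectation 0.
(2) The final state's coefficient on |0011> equals 0.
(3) The observable ZIII averages to -1.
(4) |1100> carries amplitude -sqrt(2)/2 in the final state.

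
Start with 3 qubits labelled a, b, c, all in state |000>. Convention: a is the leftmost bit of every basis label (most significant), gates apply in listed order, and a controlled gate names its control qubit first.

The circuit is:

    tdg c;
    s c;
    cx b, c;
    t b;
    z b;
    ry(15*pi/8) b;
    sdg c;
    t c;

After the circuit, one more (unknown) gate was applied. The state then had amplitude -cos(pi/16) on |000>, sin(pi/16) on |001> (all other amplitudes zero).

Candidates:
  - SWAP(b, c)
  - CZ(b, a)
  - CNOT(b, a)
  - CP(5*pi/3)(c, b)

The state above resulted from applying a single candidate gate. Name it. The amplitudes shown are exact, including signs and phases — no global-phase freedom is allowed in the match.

The applied gate was SWAP(b, c).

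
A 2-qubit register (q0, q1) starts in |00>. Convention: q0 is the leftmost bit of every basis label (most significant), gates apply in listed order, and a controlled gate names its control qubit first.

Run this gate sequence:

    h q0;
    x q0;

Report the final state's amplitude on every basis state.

The final amplitudes are sqrt(2)/2 on |00>, 0 on |01>, sqrt(2)/2 on |10>, 0 on |11>.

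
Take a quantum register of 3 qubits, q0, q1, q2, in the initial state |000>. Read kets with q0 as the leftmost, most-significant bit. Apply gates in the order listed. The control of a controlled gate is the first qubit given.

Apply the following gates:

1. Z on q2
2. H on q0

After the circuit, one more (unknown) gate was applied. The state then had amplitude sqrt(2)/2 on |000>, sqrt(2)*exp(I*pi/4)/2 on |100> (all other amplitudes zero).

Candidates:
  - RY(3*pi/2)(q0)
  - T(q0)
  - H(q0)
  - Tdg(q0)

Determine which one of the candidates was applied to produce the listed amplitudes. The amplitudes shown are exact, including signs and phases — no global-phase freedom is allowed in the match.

The unique candidate consistent with the amplitudes is T(q0).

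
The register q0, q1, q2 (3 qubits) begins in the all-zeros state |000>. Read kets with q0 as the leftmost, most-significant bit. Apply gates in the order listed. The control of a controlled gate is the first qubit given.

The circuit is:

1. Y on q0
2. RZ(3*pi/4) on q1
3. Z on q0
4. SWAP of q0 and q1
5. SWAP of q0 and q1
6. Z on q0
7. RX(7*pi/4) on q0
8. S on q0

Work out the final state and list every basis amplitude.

After the circuit, the state carries amplitude -sqrt(2 - sqrt(2))*exp(5*I*pi/8)/2 on |000>, -sqrt(sqrt(2) + 2)*exp(5*I*pi/8)/2 on |100>, and 0 on every other basis state. Key observation: the block from step 3 through step 6 cancels to the identity and can be dropped.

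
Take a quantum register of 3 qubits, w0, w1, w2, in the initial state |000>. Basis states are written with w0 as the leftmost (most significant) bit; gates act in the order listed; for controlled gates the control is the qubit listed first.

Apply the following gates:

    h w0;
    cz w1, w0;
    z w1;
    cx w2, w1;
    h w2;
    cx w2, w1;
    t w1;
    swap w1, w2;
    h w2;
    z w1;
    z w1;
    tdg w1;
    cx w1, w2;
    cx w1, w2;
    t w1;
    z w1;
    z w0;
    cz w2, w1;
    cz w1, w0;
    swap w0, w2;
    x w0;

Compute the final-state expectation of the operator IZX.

The observable IZX averages to -1. Key observation: steps 11-16 multiply out to the identity, so the circuit reduces to the remaining gates.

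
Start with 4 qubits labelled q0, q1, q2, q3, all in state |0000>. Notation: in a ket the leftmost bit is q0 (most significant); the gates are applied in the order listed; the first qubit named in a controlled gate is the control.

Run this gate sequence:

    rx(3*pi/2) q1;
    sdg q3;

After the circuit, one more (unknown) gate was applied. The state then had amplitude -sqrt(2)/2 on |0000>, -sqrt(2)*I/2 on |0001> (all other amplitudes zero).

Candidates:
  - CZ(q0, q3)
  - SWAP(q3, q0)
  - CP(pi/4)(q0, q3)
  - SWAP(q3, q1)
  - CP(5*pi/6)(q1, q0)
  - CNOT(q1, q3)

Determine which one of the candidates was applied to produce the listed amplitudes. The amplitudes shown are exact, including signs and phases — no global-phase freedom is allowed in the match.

The unique candidate consistent with the amplitudes is SWAP(q3, q1).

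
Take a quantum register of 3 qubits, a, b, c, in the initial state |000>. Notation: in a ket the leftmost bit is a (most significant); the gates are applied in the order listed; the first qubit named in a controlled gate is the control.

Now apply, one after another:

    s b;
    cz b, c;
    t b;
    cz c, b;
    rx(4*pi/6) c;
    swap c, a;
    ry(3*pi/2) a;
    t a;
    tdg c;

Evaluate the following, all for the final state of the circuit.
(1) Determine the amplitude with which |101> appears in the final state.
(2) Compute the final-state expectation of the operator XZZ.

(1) The amplitude on |101> is 0.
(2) In the final state, XZZ has expectation sqrt(2)/4 + sqrt(6)/4.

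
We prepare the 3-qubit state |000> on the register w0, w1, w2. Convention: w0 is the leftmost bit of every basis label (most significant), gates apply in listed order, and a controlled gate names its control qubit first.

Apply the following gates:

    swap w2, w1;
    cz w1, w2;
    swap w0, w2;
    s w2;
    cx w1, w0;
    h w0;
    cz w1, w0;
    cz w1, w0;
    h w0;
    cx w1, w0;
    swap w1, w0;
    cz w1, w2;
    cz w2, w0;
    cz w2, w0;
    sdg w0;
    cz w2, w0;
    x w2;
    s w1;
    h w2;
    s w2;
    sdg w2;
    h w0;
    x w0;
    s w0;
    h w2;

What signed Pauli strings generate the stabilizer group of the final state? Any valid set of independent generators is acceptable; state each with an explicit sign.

The stabilizer group can be generated by +YII, +IZI, -IIZ, among other valid generating sets.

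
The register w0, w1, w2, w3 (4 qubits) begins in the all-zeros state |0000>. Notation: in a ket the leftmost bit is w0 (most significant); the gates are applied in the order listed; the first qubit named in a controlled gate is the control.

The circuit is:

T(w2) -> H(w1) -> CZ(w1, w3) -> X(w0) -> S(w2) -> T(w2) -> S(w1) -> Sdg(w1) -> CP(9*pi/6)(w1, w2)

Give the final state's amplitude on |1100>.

The final state's coefficient on |1100> equals sqrt(2)/2.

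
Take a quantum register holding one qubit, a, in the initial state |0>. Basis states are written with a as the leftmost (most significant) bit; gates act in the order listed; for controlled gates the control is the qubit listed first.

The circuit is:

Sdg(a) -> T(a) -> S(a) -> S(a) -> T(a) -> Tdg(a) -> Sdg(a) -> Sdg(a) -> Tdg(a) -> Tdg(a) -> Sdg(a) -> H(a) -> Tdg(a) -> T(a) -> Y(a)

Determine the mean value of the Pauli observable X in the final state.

The expectation value of X is -1. Key observation: steps 2-9 multiply out to the identity, so the circuit reduces to the remaining gates.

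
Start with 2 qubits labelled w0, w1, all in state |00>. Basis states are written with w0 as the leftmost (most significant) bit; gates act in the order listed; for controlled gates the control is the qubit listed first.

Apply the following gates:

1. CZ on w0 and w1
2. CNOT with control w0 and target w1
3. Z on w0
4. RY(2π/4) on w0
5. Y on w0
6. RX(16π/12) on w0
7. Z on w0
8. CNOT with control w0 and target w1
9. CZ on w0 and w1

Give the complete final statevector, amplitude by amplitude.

The final amplitudes are sqrt(6)/4 + sqrt(2)*I/4 on |00>, 0 on |01>, 0 on |10>, -sqrt(6)/4 - sqrt(2)*I/4 on |11>.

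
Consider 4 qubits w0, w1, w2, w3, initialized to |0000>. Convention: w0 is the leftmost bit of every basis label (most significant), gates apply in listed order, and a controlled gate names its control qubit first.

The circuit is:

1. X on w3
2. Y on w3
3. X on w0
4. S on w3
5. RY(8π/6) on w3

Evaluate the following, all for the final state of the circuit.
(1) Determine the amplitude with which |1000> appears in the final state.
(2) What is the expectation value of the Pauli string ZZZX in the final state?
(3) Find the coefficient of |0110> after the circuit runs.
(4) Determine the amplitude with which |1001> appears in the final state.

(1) The final state's coefficient on |1000> equals I/2.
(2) In the final state, ZZZX has expectation sqrt(3)/2.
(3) The final state's coefficient on |0110> equals 0.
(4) The amplitude on |1001> is -sqrt(3)*I/2.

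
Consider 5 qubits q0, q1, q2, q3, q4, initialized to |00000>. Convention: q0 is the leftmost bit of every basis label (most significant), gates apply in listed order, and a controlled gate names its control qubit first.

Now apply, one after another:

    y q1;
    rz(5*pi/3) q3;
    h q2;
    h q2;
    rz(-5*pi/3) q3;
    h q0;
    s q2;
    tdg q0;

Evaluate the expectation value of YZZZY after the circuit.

The observable YZZZY averages to 0. Key observation: the block from step 2 through step 5 cancels to the identity and can be dropped.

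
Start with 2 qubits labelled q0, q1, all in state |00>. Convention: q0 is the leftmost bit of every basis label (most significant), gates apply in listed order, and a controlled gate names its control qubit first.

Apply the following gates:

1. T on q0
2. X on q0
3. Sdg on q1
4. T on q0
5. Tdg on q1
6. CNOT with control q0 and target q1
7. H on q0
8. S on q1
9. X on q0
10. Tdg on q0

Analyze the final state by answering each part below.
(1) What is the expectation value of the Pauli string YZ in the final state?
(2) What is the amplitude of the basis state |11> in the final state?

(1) In the final state, YZ has expectation -sqrt(2)/2.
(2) The amplitude on |11> is sqrt(2)*I/2.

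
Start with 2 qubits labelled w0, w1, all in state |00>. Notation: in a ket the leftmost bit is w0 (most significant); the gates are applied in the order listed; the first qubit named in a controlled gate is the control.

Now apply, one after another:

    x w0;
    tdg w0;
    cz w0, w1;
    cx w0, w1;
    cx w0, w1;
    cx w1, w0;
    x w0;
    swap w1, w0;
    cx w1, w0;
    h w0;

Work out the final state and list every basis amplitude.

The final amplitudes are -sqrt(2)*exp(3*I*pi/4)/2 on |00>, 0 on |01>, -sqrt(2)*exp(3*I*pi/4)/2 on |10>, 0 on |11>. Key observation: the block from step 4 through step 5 cancels to the identity and can be dropped.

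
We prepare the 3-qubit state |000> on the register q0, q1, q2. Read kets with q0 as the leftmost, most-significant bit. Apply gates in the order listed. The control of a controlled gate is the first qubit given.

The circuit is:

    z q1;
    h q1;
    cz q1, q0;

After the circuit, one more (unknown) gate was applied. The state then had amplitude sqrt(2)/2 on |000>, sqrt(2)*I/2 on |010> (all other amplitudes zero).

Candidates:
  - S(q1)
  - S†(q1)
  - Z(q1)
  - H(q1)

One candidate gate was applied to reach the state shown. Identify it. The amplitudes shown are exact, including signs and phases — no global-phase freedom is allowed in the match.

The unique candidate consistent with the amplitudes is S(q1).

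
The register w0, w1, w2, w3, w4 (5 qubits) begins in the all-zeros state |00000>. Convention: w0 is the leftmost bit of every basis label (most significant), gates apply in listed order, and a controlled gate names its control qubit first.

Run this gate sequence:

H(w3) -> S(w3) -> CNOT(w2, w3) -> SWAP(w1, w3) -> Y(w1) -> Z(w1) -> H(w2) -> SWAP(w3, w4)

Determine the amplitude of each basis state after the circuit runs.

After the circuit, the state carries amplitude 1/2 on |00000>, 1/2 on |00100>, -I/2 on |01000>, -I/2 on |01100>, and 0 on every other basis state.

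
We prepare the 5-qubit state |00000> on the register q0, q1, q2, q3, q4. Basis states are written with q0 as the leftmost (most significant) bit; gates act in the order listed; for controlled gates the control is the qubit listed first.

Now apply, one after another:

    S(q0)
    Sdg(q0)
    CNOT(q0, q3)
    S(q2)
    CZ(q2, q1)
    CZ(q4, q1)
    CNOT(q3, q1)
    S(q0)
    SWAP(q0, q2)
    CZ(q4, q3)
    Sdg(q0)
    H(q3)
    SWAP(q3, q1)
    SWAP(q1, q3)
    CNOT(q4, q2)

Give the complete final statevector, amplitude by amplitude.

After the circuit, the state carries amplitude sqrt(2)/2 on |00000>, sqrt(2)/2 on |00010>, and 0 on every other basis state. Key observation: steps 1-2 multiply out to the identity, so the circuit reduces to the remaining gates.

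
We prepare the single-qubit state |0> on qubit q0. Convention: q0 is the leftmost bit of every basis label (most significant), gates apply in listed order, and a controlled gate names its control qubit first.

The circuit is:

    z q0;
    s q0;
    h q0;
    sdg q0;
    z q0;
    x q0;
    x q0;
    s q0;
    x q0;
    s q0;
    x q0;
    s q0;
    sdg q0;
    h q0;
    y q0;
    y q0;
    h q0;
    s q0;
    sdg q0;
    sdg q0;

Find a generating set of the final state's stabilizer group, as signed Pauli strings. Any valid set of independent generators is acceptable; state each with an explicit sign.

The stabilizer group can be generated by +X, among other valid generating sets. Key observation: gates 12-19 undo each other exactly, leaving only the rest of the circuit to track.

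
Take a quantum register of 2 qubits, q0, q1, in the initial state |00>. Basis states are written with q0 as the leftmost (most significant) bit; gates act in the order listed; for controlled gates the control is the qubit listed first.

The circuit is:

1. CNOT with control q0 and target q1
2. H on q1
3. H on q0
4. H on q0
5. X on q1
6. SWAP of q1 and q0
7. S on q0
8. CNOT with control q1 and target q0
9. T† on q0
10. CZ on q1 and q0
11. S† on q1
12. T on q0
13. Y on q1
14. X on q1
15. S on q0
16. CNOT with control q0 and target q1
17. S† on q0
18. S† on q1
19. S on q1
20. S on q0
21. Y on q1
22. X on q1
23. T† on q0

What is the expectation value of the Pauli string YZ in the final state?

In the final state, YZ has expectation 0. Key observation: steps 17-20 multiply out to the identity, so the circuit reduces to the remaining gates.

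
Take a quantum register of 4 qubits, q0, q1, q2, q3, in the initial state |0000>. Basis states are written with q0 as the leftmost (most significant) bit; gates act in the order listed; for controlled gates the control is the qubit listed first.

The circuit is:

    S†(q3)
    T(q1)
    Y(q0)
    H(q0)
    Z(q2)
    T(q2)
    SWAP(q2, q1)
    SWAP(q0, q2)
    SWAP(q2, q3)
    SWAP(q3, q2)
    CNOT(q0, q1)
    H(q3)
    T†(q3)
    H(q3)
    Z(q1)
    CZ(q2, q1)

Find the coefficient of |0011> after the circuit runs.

|0011> carries amplitude sqrt(2)*(-I + exp(I*pi/4))/4 in the final state.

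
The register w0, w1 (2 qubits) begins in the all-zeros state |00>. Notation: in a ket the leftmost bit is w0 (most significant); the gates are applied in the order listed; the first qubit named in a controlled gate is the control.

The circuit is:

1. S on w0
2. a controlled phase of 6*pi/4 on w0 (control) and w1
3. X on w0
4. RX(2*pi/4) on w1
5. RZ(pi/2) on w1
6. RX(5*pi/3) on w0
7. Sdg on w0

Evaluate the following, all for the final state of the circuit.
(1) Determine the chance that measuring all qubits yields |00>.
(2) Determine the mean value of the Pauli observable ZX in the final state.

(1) A full measurement returns |00> with probability 1/8.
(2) The observable ZX averages to -1/2.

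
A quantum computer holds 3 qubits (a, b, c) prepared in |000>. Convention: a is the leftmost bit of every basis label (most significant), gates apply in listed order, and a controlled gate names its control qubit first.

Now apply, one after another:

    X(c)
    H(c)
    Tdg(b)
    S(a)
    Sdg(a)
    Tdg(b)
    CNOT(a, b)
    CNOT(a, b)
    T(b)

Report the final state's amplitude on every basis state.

After the circuit, the state carries amplitude sqrt(2)/2 on |000>, -sqrt(2)/2 on |001>, and 0 on every other basis state. Key observation: the block from step 6 through step 9 cancels to the identity and can be dropped.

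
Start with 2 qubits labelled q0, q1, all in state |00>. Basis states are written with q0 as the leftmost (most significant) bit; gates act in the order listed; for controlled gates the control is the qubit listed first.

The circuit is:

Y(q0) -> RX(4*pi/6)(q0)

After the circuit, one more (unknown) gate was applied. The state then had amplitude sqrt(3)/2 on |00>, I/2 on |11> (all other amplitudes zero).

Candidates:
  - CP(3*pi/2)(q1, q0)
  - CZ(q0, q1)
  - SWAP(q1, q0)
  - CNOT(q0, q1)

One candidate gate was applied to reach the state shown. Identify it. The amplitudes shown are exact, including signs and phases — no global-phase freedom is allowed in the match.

The applied gate was CNOT(q0, q1).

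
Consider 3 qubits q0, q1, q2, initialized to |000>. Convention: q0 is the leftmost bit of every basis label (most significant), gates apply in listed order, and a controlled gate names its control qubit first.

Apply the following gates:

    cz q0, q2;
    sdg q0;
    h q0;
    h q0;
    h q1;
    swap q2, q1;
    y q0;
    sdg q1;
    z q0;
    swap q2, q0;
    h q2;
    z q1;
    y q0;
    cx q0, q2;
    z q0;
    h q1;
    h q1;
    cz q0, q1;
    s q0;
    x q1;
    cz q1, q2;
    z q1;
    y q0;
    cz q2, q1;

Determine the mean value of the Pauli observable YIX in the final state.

The expectation value of YIX is 1.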